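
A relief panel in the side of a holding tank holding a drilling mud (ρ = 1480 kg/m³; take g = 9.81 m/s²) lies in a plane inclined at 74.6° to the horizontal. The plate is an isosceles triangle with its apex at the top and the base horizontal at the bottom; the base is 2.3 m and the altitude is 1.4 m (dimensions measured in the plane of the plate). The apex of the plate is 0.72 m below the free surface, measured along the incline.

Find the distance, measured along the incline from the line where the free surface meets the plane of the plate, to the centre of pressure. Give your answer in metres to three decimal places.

y_p = 1.719 m

γ = ρg = 1480 × 9.81 / 1000 = 14.5188 kN/m³.
Let θ = 74.6° be the plate's angle to the horizontal; measure y along the incline from where the plane meets the free surface. Vertical depth h = y·sinθ with sinθ = 0.964095.
With the apex up, the centroid sits 2h/3 = 2 × 1.4/3 = 0.933333 m below the apex, so y_c = 0.72 + 0.933333 = 1.65333 m and h_c = 1.65333 × 0.964095 = 1.59397 m.
A = ½ × 2.3 × 1.4 = 1.61 m².
Resultant F = γ·h_c·A = 14.5188 × 1.59397 × 1.61 = 37.2595 kN.
I_c = b·h³/36 = 2.3 × 1.4³/36 = 0.175311 m⁴.
Centre of pressure: y_p = y_c + I_c/(y_c·A) = 1.65333 + 0.175311/(1.65333 × 1.61) = 1.65333 + 0.0658603 = 1.71919 m along the plane.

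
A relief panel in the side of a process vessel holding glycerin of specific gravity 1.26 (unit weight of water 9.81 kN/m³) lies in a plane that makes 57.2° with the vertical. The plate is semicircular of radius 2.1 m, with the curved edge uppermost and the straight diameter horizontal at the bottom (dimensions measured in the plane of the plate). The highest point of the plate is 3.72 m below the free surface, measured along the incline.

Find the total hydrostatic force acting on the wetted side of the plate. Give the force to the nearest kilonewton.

γ = 1.26 × 9.81 = 12.3606 kN/m³.
The plate makes 57.2° with the vertical, i.e. θ = 90° − 57.2° = 32.8° to the horizontal. Measuring y along the incline from the free-surface line, vertical depth h = y·sinθ with sinθ = 0.541708.
The centroid lies 4r/(3π) = 0.891268 m above the diameter, so r − 4r/(3π) = 2.1 − 0.891268 = 1.20873 m below the topmost point, so y_c = 3.72 + 1.20873 = 4.92873 m and h_c = 4.92873 × 0.541708 = 2.66993 m.
A = πr²/2 = π × 2.1²/2 = 6.92721 m².
Resultant F = γ·h_c·A = 12.3606 × 2.66993 × 6.92721 = 228.611 kN.

F ≈ 229 kN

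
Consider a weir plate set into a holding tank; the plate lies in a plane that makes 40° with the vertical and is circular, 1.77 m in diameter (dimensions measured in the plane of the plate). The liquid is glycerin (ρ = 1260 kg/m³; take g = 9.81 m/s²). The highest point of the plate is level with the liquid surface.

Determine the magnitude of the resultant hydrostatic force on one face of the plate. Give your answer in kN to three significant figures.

F ≈ 20.6 kN

γ = ρg = 1260 × 9.81 / 1000 = 12.3606 kN/m³.
The plate makes 40° with the vertical, i.e. θ = 90° − 40° = 50° to the horizontal. Measuring y along the incline from the free-surface line, vertical depth h = y·sinθ with sinθ = 0.766044.
The centroid is at the centre, 0.885 m below the top of the plate, so y_c = 0.885 m and h_c = 0.885 × 0.766044 = 0.677949 m.
A = π(0.885)² = 2.46057 m².
Resultant F = γ·h_c·A = 12.3606 × 0.677949 × 2.46057 = 20.6192 kN.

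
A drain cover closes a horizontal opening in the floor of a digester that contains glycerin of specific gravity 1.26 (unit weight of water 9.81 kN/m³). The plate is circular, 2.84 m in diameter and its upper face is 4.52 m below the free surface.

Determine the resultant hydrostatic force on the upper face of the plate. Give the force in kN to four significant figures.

F ≈ 353.9 kN

γ = 1.26 × 9.81 = 12.3606 kN/m³.
The plate is horizontal, so pressure is uniform at p = γ·h = 12.3606 × 4.52 = 55.8699 kN/m².
A = π(1.42)² = 6.33471 m².
F = p·A = 55.8699 × 6.33471 = 353.92 kN.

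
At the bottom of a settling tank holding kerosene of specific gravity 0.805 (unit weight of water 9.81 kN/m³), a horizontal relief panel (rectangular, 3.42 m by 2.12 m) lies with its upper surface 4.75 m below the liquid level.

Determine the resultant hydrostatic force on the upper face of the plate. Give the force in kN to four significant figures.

F ≈ 272.0 kN

γ = 0.805 × 9.81 = 7.89705 kN/m³.
The plate is horizontal, so pressure is uniform at p = γ·h = 7.89705 × 4.75 = 37.511 kN/m².
A = 3.42 × 2.12 = 7.2504 m².
F = p·A = 37.511 × 7.2504 = 271.97 kN.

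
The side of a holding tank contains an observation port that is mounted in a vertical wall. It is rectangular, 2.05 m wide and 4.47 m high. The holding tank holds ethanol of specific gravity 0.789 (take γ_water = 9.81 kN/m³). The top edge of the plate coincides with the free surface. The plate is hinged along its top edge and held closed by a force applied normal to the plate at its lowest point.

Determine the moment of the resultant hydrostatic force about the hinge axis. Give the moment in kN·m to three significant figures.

γ = 0.789 × 9.81 = 7.74009 kN/m³.
The centroid lies 4.47/2 = 2.235 m below the top edge, so the centroid depth is h_c = 2.235 m.
A = 2.05 × 4.47 = 9.1635 m².
Resultant F = γ·h_c·A = 7.74009 × 2.235 × 9.1635 = 158.52 kN.
I_c = b·h³/12 = 2.05 × 4.47³/12 = 15.2579 m⁴.
Centre of pressure: y_p = y_c + I_c/(y_c·A) = 2.235 + 15.2579/(2.235 × 9.1635) = 2.235 + 0.744999 = 2.98 m along the plane.
The resultant acts 2.235 + 0.744999 = 2.98 m (along the plate) below the hinge at the top edge, so the moment about the hinge is M = F × 2.98 = 158.52 × 2.98 = 472.39 kN·m.

M ≈ 472 kN·m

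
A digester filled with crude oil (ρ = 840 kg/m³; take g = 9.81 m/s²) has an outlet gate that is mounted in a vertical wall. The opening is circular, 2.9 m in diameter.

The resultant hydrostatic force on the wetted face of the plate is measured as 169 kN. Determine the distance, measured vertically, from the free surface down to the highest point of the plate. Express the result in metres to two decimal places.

d_top ≈ 1.65 m

γ = ρg = 840 × 9.81 / 1000 = 8.2404 kN/m³.
A = π(1.45)² = 6.6052 m².
From F = γ·h_c·A, the centroid depth is h_c = 169/(8.2404 × 6.6052) = 3.10493 m.
The centroid is at the centre, 1.45 m below the top of the plate, so the highest point sits at h_top = 3.10493 − 1.45 = 1.65493 m below the surface.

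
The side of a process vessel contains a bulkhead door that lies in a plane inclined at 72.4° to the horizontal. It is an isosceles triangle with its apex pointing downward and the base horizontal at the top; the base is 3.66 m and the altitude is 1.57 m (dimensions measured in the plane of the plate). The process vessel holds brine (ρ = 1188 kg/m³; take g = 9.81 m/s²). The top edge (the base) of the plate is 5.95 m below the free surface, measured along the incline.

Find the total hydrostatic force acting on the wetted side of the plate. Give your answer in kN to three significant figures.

γ = ρg = 1188 × 9.81 / 1000 = 11.65428 kN/m³.
Let θ = 72.4° be the plate's angle to the horizontal; measure y along the incline from where the plane meets the free surface. Vertical depth h = y·sinθ with sinθ = 0.953191.
With the apex down, the centroid sits h/3 = 1.57/3 = 0.523333 m below the base (the top edge), so y_c = 5.95 + 0.523333 = 6.47333 m and h_c = 6.47333 × 0.953191 = 6.17032 m.
A = ½ × 3.66 × 1.57 = 2.8731 m².
Resultant F = γ·h_c·A = 11.65428 × 6.17032 × 2.8731 = 206.606 kN.

F ≈ 207 kN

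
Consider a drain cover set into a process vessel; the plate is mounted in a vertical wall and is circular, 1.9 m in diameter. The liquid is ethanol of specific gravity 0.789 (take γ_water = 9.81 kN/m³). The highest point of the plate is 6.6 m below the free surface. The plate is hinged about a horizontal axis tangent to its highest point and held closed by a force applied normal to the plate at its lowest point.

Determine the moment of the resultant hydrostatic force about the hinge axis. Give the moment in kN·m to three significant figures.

γ = 0.789 × 9.81 = 7.74009 kN/m³.
The centroid is at the centre, 0.95 m below the top of the plate, so the centroid depth is h_c = 6.6 + 0.95 = 7.55 m.
A = π(0.95)² = 2.83529 m².
Resultant F = γ·h_c·A = 7.74009 × 7.55 × 2.83529 = 165.688 kN.
I_c = πr⁴/4 = π × 0.95⁴/4 = 0.639712 m⁴.
Centre of pressure: y_p = y_c + I_c/(y_c·A) = 7.55 + 0.639712/(7.55 × 2.83529) = 7.55 + 0.0298841 = 7.57988 m along the plane.
The resultant acts 0.95 + 0.0298841 = 0.979884 m (along the plate) below the hinge at the top edge, so the moment about the hinge is M = F × 0.979884 = 165.688 × 0.979884 = 162.355 kN·m.

M ≈ 162 kN·m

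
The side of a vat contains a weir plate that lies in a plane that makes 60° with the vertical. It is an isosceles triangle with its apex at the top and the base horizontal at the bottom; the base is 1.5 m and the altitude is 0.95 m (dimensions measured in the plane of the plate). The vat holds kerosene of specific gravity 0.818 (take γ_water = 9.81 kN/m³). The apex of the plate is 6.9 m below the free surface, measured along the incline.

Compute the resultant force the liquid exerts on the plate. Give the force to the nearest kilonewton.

γ = 0.818 × 9.81 = 8.02458 kN/m³.
The plate makes 60° with the vertical, i.e. θ = 90° − 60° = 30° to the horizontal. Measuring y along the incline from the free-surface line, vertical depth h = y·sinθ with sinθ = 0.500000.
With the apex up, the centroid sits 2h/3 = 2 × 0.95/3 = 0.633333 m below the apex, so y_c = 6.9 + 0.633333 = 7.53333 m and h_c = 7.53333 × 0.500000 = 3.76667 m.
A = ½ × 1.5 × 0.95 = 0.7125 m².
Resultant F = γ·h_c·A = 8.02458 × 3.76667 × 0.7125 = 21.536 kN.

F ≈ 22 kN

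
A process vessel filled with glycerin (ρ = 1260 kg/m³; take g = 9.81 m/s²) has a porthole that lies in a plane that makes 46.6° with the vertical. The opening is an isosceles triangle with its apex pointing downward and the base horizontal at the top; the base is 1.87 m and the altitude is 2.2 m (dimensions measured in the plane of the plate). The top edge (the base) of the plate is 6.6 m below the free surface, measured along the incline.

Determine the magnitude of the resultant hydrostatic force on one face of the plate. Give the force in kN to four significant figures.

γ = ρg = 1260 × 9.81 / 1000 = 12.3606 kN/m³.
The plate makes 46.6° with the vertical, i.e. θ = 90° − 46.6° = 43.4° to the horizontal. Measuring y along the incline from the free-surface line, vertical depth h = y·sinθ with sinθ = 0.687088.
With the apex down, the centroid sits h/3 = 2.2/3 = 0.733333 m below the base (the top edge), so y_c = 6.6 + 0.733333 = 7.33333 m and h_c = 7.33333 × 0.687088 = 5.03864 m.
A = ½ × 1.87 × 2.2 = 2.057 m².
Resultant F = γ·h_c·A = 12.3606 × 5.03864 × 2.057 = 128.111 kN.

F ≈ 128.1 kN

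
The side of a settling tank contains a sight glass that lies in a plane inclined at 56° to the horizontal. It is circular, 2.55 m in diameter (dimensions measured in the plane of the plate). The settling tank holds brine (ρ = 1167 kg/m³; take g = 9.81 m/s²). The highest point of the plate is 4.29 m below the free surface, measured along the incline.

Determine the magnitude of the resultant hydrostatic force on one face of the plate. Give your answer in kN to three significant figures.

F ≈ 270 kN

γ = ρg = 1167 × 9.81 / 1000 = 11.44827 kN/m³.
Let θ = 56° be the plate's angle to the horizontal; measure y along the incline from where the plane meets the free surface. Vertical depth h = y·sinθ with sinθ = 0.829038.
The centroid is at the centre, 1.275 m below the top of the plate, so y_c = 4.29 + 1.275 = 5.565 m and h_c = 5.565 × 0.829038 = 4.6136 m.
A = π(1.275)² = 5.10705 m².
Resultant F = γ·h_c·A = 11.44827 × 4.6136 × 5.10705 = 269.743 kN.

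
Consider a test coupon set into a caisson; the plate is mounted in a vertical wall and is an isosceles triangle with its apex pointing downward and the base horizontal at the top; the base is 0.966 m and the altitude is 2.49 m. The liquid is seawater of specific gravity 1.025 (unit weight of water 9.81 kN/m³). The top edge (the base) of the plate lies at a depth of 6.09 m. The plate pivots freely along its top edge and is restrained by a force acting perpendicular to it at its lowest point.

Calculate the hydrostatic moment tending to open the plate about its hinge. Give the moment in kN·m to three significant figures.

γ = 1.025 × 9.81 = 10.05525 kN/m³.
With the apex down, the centroid sits h/3 = 2.49/3 = 0.83 m below the base (the top edge), so the centroid depth is h_c = 6.09 + 0.83 = 6.92 m.
A = ½ × 0.966 × 2.49 = 1.20267 m².
Resultant F = γ·h_c·A = 10.05525 × 6.92 × 1.20267 = 83.6846 kN.
I_c = b·h³/36 = 0.966 × 2.49³/36 = 0.41426 m⁴.
Centre of pressure: y_p = y_c + I_c/(y_c·A) = 6.92 + 0.41426/(6.92 × 1.20267) = 6.92 + 0.049776 = 6.96978 m along the plane.
The resultant acts 0.83 + 0.049776 = 0.879776 m (along the plate) below the hinge at the top edge, so the moment about the hinge is M = F × 0.879776 = 83.6846 × 0.879776 = 73.6237 kN·m.

M ≈ 73.6 kN·m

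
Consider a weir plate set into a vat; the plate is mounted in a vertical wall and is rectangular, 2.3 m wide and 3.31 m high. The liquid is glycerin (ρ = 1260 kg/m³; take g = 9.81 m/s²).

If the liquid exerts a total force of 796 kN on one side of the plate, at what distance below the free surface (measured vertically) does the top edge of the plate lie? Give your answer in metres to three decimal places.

γ = ρg = 1260 × 9.81 / 1000 = 12.3606 kN/m³.
A = 2.3 × 3.31 = 7.613 m².
From F = γ·h_c·A, the centroid depth is h_c = 796/(12.3606 × 7.613) = 8.45897 m.
The centroid lies 3.31/2 = 1.655 m below the top edge, so the top edge sits at h_top = 8.45897 − 1.655 = 6.80397 m below the surface.

d_top ≈ 6.804 m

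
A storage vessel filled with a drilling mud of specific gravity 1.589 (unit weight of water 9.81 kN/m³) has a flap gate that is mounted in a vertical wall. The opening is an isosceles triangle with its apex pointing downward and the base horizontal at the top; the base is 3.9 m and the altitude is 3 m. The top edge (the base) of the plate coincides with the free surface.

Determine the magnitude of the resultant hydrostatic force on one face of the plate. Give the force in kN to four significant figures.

F ≈ 91.19 kN

γ = 1.589 × 9.81 = 15.58809 kN/m³.
With the apex down, the centroid sits h/3 = 3/3 = 1 m below the base (the top edge), so the centroid depth is h_c = 1 m.
A = ½ × 3.9 × 3 = 5.85 m².
Resultant F = γ·h_c·A = 15.58809 × 1 × 5.85 = 91.1903 kN.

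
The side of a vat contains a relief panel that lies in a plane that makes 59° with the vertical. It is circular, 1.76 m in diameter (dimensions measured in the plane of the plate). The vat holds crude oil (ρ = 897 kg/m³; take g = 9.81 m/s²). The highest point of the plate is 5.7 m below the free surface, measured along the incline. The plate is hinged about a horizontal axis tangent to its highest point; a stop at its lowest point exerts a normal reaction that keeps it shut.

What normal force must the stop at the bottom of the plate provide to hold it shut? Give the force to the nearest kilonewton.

P ≈ 37 kN

γ = ρg = 897 × 9.81 / 1000 = 8.79957 kN/m³.
The plate makes 59° with the vertical, i.e. θ = 90° − 59° = 31° to the horizontal. Measuring y along the incline from the free-surface line, vertical depth h = y·sinθ with sinθ = 0.515038.
The centroid is at the centre, 0.88 m below the top of the plate, so y_c = 5.7 + 0.88 = 6.58 m and h_c = 6.58 × 0.515038 = 3.38895 m.
A = π(0.88)² = 2.43285 m².
Resultant F = γ·h_c·A = 8.79957 × 3.38895 × 2.43285 = 72.5508 kN.
I_c = πr⁴/4 = π × 0.88⁴/4 = 0.471 m⁴.
Centre of pressure: y_p = y_c + I_c/(y_c·A) = 6.58 + 0.471/(6.58 × 2.43285) = 6.58 + 0.0294225 = 6.60942 m along the plane.
The resultant acts 0.88 + 0.0294225 = 0.909423 m (along the plate) below the hinge at the top edge, so the moment about the hinge is M = F × 0.909423 = 72.5508 × 0.909423 = 65.9794 kN·m.
A normal force at the bottom, 1.76 m from the hinge, must supply this moment: P = 65.9794/1.76 = 37.4883 kN.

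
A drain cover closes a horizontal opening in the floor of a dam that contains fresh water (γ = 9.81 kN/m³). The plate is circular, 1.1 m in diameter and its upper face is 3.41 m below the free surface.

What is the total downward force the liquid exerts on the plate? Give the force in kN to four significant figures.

F ≈ 31.79 kN

γ = 9.81 kN/m³.
The plate is horizontal, so pressure is uniform at p = γ·h = 9.81 × 3.41 = 33.4521 kN/m².
A = π(0.55)² = 0.950332 m².
F = p·A = 33.4521 × 0.950332 = 31.7906 kN.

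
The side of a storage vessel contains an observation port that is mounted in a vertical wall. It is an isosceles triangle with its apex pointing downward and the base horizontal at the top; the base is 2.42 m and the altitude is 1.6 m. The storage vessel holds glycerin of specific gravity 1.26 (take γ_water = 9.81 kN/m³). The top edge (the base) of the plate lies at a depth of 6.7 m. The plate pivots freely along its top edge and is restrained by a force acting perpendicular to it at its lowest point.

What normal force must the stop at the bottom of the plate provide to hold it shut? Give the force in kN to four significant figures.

γ = 1.26 × 9.81 = 12.3606 kN/m³.
With the apex down, the centroid sits h/3 = 1.6/3 = 0.533333 m below the base (the top edge), so the centroid depth is h_c = 6.7 + 0.533333 = 7.23333 m.
A = ½ × 2.42 × 1.6 = 1.936 m².
Resultant F = γ·h_c·A = 12.3606 × 7.23333 × 1.936 = 173.094 kN.
I_c = b·h³/36 = 2.42 × 1.6³/36 = 0.275342 m⁴.
Centre of pressure: y_p = y_c + I_c/(y_c·A) = 7.23333 + 0.275342/(7.23333 × 1.936) = 7.23333 + 0.0196621 = 7.25299 m along the plane.
The resultant acts 0.533333 + 0.0196621 = 0.552995 m (along the plate) below the hinge at the top edge, so the moment about the hinge is M = F × 0.552995 = 173.094 × 0.552995 = 95.7201 kN·m.
A normal force at the bottom, 1.6 m from the hinge, must supply this moment: P = 95.7201/1.6 = 59.8251 kN.

P ≈ 59.83 kN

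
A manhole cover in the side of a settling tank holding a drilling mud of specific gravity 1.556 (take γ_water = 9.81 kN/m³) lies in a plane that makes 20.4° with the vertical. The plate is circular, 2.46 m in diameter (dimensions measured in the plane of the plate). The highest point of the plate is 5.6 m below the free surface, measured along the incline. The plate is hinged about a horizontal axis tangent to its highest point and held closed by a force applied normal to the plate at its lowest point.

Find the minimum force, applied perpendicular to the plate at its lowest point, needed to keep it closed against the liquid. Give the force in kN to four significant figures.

γ = 1.556 × 9.81 = 15.26436 kN/m³.
The plate makes 20.4° with the vertical, i.e. θ = 90° − 20.4° = 69.6° to the horizontal. Measuring y along the incline from the free-surface line, vertical depth h = y·sinθ with sinθ = 0.937282.
The centroid is at the centre, 1.23 m below the top of the plate, so y_c = 5.6 + 1.23 = 6.83 m and h_c = 6.83 × 0.937282 = 6.40164 m.
A = π(1.23)² = 4.75292 m².
Resultant F = γ·h_c·A = 15.26436 × 6.40164 × 4.75292 = 464.441 kN.
I_c = πr⁴/4 = π × 1.23⁴/4 = 1.79767 m⁴.
Centre of pressure: y_p = y_c + I_c/(y_c·A) = 6.83 + 1.79767/(6.83 × 4.75292) = 6.83 + 0.0553769 = 6.88538 m along the plane.
The resultant acts 1.23 + 0.0553769 = 1.28538 m (along the plate) below the hinge at the top edge, so the moment about the hinge is M = F × 1.28538 = 464.441 × 1.28538 = 596.983 kN·m.
A normal force at the bottom, 2.46 m from the hinge, must supply this moment: P = 596.983/2.46 = 242.676 kN.

P ≈ 242.7 kN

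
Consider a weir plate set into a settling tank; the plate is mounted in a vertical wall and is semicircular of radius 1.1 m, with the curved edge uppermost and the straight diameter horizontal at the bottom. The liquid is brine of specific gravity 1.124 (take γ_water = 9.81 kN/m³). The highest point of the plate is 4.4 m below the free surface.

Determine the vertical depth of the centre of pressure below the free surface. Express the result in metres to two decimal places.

h_p = 5.05 m

γ = 1.124 × 9.81 = 11.02644 kN/m³.
The centroid lies 4r/(3π) = 0.466854 m above the diameter, so r − 4r/(3π) = 1.1 − 0.466854 = 0.633146 m below the topmost point, so the centroid depth is h_c = 4.4 + 0.633146 = 5.03315 m.
A = πr²/2 = π × 1.1²/2 = 1.90066 m².
Resultant F = γ·h_c·A = 11.02644 × 5.03315 × 1.90066 = 105.482 kN.
I_c = (π/8 − 8/(9π))·r⁴ = 0.109757 × 1.1⁴ = 0.160695 m⁴.
Centre of pressure: y_p = y_c + I_c/(y_c·A) = 5.03315 + 0.160695/(5.03315 × 1.90066) = 5.03315 + 0.016798 = 5.04995 m along the plane.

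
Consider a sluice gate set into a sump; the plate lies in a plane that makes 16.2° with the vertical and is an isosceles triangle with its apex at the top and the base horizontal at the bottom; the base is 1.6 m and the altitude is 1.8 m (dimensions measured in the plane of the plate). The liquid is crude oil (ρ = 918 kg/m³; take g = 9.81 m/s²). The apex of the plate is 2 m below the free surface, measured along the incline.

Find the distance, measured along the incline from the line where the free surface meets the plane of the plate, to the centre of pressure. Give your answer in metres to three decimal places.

γ = ρg = 918 × 9.81 / 1000 = 9.00558 kN/m³.
The plate makes 16.2° with the vertical, i.e. θ = 90° − 16.2° = 73.8° to the horizontal. Measuring y along the incline from the free-surface line, vertical depth h = y·sinθ with sinθ = 0.960294.
With the apex up, the centroid sits 2h/3 = 2 × 1.8/3 = 1.2 m below the apex, so y_c = 2 + 1.2 = 3.2 m and h_c = 3.2 × 0.960294 = 3.07294 m.
A = ½ × 1.6 × 1.8 = 1.44 m².
Resultant F = γ·h_c·A = 9.00558 × 3.07294 × 1.44 = 39.85 kN.
I_c = b·h³/36 = 1.6 × 1.8³/36 = 0.2592 m⁴.
Centre of pressure: y_p = y_c + I_c/(y_c·A) = 3.2 + 0.2592/(3.2 × 1.44) = 3.2 + 0.05625 = 3.25625 m along the plane.

y_p = 3.256 m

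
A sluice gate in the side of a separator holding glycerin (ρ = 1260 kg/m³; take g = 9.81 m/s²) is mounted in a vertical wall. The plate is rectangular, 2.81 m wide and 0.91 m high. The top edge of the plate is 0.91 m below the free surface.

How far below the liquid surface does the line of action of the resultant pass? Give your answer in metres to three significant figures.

γ = ρg = 1260 × 9.81 / 1000 = 12.3606 kN/m³.
The centroid lies 0.91/2 = 0.455 m below the top edge, so the centroid depth is h_c = 0.91 + 0.455 = 1.365 m.
A = 2.81 × 0.91 = 2.5571 m².
Resultant F = γ·h_c·A = 12.3606 × 1.365 × 2.5571 = 43.144 kN.
I_c = b·h³/12 = 2.81 × 0.91³/12 = 0.176461 m⁴.
Centre of pressure: y_p = y_c + I_c/(y_c·A) = 1.365 + 0.176461/(1.365 × 2.5571) = 1.365 + 0.0505555 = 1.41556 m along the plane.

h_p = 1.42 m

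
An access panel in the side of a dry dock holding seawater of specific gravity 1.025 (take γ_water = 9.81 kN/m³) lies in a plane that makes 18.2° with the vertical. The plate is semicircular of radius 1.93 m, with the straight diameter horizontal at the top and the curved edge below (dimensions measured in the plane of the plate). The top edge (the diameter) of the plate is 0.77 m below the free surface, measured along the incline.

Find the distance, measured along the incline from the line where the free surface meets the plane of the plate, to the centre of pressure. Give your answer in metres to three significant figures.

γ = 1.025 × 9.81 = 10.05525 kN/m³.
The plate makes 18.2° with the vertical, i.e. θ = 90° − 18.2° = 71.8° to the horizontal. Measuring y along the incline from the free-surface line, vertical depth h = y·sinθ with sinθ = 0.949972.
The centroid of a semicircle lies 4r/(3π) = 0.819117 m from the diameter, here below the top edge, so y_c = 0.77 + 0.819117 = 1.58912 m and h_c = 1.58912 × 0.949972 = 1.50962 m.
A = πr²/2 = π × 1.93²/2 = 5.85106 m².
Resultant F = γ·h_c·A = 10.05525 × 1.50962 × 5.85106 = 88.8168 kN.
I_c = (π/8 − 8/(9π))·r⁴ = 0.109757 × 1.93⁴ = 1.52287 m⁴.
Centre of pressure: y_p = y_c + I_c/(y_c·A) = 1.58912 + 1.52287/(1.58912 × 5.85106) = 1.58912 + 0.163784 = 1.7529 m along the plane.

y_p = 1.75 m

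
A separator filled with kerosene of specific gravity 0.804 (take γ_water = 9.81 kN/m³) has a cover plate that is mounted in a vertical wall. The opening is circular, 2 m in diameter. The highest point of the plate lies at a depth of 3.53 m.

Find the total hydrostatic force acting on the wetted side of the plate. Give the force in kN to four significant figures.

γ = 0.804 × 9.81 = 7.88724 kN/m³.
The centroid is at the centre, 1 m below the top of the plate, so the centroid depth is h_c = 3.53 + 1 = 4.53 m.
A = π(1)² = 3.14159 m².
Resultant F = γ·h_c·A = 7.88724 × 4.53 × 3.14159 = 112.246 kN.

F ≈ 112.2 kN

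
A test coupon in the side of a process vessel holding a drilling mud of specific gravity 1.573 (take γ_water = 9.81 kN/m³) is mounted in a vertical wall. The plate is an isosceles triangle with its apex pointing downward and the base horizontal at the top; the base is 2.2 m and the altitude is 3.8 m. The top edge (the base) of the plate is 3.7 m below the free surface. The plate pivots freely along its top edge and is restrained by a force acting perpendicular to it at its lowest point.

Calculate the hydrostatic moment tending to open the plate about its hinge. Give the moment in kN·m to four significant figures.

γ = 1.573 × 9.81 = 15.43113 kN/m³.
With the apex down, the centroid sits h/3 = 3.8/3 = 1.26667 m below the base (the top edge), so the centroid depth is h_c = 3.7 + 1.26667 = 4.96667 m.
A = ½ × 2.2 × 3.8 = 4.18 m².
Resultant F = γ·h_c·A = 15.43113 × 4.96667 × 4.18 = 320.361 kN.
I_c = b·h³/36 = 2.2 × 3.8³/36 = 3.35329 m⁴.
Centre of pressure: y_p = y_c + I_c/(y_c·A) = 4.96667 + 3.35329/(4.96667 × 4.18) = 4.96667 + 0.161521 = 5.12819 m along the plane.
The resultant acts 1.26667 + 0.161521 = 1.42819 m (along the plate) below the hinge at the top edge, so the moment about the hinge is M = F × 1.42819 = 320.361 × 1.42819 = 457.536 kN·m.

M ≈ 457.5 kN·m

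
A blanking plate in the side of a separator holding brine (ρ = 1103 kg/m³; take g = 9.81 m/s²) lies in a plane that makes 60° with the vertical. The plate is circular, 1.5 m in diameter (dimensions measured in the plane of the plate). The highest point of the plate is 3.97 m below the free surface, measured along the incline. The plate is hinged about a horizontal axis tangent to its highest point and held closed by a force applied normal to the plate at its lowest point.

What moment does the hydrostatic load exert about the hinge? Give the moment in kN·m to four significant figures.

γ = ρg = 1103 × 9.81 / 1000 = 10.82043 kN/m³.
The plate makes 60° with the vertical, i.e. θ = 90° − 60° = 30° to the horizontal. Measuring y along the incline from the free-surface line, vertical depth h = y·sinθ with sinθ = 0.500000.
The centroid is at the centre, 0.75 m below the top of the plate, so y_c = 3.97 + 0.75 = 4.72 m and h_c = 4.72 × 0.500000 = 2.36 m.
A = π(0.75)² = 1.76715 m².
Resultant F = γ·h_c·A = 10.82043 × 2.36 × 1.76715 = 45.1263 kN.
I_c = πr⁴/4 = π × 0.75⁴/4 = 0.248505 m⁴.
Centre of pressure: y_p = y_c + I_c/(y_c·A) = 4.72 + 0.248505/(4.72 × 1.76715) = 4.72 + 0.0297934 = 4.74979 m along the plane.
The resultant acts 0.75 + 0.0297934 = 0.779793 m (along the plate) below the hinge at the top edge, so the moment about the hinge is M = F × 0.779793 = 45.1263 × 0.779793 = 35.1892 kN·m.

M ≈ 35.19 kN·m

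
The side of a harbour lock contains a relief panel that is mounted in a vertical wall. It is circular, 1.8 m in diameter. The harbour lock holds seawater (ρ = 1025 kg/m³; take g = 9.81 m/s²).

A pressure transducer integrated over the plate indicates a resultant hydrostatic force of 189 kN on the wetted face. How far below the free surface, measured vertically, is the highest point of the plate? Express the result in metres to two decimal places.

d_top ≈ 6.49 m

γ = ρg = 1025 × 9.81 / 1000 = 10.05525 kN/m³.
A = π(0.9)² = 2.54469 m².
From F = γ·h_c·A, the centroid depth is h_c = 189/(10.05525 × 2.54469) = 7.38642 m.
The centroid is at the centre, 0.9 m below the top of the plate, so the highest point sits at h_top = 7.38642 − 0.9 = 6.48642 m below the surface.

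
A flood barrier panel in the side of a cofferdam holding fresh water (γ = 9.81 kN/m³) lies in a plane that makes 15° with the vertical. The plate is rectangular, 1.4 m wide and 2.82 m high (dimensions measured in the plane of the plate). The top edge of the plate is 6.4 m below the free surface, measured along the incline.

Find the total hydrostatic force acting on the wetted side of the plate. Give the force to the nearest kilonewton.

F ≈ 292 kN

γ = 9.81 kN/m³.
The plate makes 15° with the vertical, i.e. θ = 90° − 15° = 75° to the horizontal. Measuring y along the incline from the free-surface line, vertical depth h = y·sinθ with sinθ = 0.965926.
The centroid lies 2.82/2 = 1.41 m below the top edge, so y_c = 6.4 + 1.41 = 7.81 m and h_c = 7.81 × 0.965926 = 7.54388 m.
A = 1.4 × 2.82 = 3.948 m².
Resultant F = γ·h_c·A = 9.81 × 7.54388 × 3.948 = 292.174 kN.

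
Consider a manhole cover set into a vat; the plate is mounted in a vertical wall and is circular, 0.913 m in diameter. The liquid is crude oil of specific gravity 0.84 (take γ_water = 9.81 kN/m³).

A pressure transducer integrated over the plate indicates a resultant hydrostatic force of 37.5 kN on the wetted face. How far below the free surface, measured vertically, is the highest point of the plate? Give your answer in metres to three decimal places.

γ = 0.84 × 9.81 = 8.2404 kN/m³.
A = π(0.4565)² = 0.654684 m².
From F = γ·h_c·A, the centroid depth is h_c = 37.5/(8.2404 × 0.654684) = 6.95106 m.
The centroid is at the centre, 0.4565 m below the top of the plate, so the highest point sits at h_top = 6.95106 − 0.4565 = 6.49456 m below the surface.

d_top ≈ 6.495 m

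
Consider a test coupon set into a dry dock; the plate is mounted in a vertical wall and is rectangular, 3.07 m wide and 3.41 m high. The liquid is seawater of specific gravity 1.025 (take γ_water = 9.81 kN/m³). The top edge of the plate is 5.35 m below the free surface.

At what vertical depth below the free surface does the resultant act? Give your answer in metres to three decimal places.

γ = 1.025 × 9.81 = 10.05525 kN/m³.
The centroid lies 3.41/2 = 1.705 m below the top edge, so the centroid depth is h_c = 5.35 + 1.705 = 7.055 m.
A = 3.07 × 3.41 = 10.4687 m².
Resultant F = γ·h_c·A = 10.05525 × 7.055 × 10.4687 = 742.647 kN.
I_c = b·h³/12 = 3.07 × 3.41³/12 = 10.1443 m⁴.
Centre of pressure: y_p = y_c + I_c/(y_c·A) = 7.055 + 10.1443/(7.055 × 10.4687) = 7.055 + 0.137351 = 7.19235 m along the plane.

h_p = 7.192 m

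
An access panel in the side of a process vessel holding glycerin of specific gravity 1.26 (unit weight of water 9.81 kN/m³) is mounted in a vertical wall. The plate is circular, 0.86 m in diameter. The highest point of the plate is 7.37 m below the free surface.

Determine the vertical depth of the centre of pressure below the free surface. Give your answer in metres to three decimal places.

γ = 1.26 × 9.81 = 12.3606 kN/m³.
The centroid is at the centre, 0.43 m below the top of the plate, so the centroid depth is h_c = 7.37 + 0.43 = 7.8 m.
A = π(0.43)² = 0.58088 m².
Resultant F = γ·h_c·A = 12.3606 × 7.8 × 0.58088 = 56.0042 kN.
I_c = πr⁴/4 = π × 0.43⁴/4 = 0.0268512 m⁴.
Centre of pressure: y_p = y_c + I_c/(y_c·A) = 7.8 + 0.0268512/(7.8 × 0.58088) = 7.8 + 0.00592629 = 7.80593 m along the plane.

h_p = 7.806 m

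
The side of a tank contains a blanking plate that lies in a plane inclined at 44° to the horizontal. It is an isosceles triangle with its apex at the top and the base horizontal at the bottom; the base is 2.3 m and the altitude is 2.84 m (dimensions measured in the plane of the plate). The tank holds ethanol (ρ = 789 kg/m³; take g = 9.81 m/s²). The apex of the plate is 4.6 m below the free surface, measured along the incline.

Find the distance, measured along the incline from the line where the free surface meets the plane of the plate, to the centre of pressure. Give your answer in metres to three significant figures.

γ = ρg = 789 × 9.81 / 1000 = 7.74009 kN/m³.
Let θ = 44° be the plate's angle to the horizontal; measure y along the incline from where the plane meets the free surface. Vertical depth h = y·sinθ with sinθ = 0.694658.
With the apex up, the centroid sits 2h/3 = 2 × 2.84/3 = 1.89333 m below the apex, so y_c = 4.6 + 1.89333 = 6.49333 m and h_c = 6.49333 × 0.694658 = 4.51064 m.
A = ½ × 2.3 × 2.84 = 3.266 m².
Resultant F = γ·h_c·A = 7.74009 × 4.51064 × 3.266 = 114.025 kN.
I_c = b·h³/36 = 2.3 × 2.84³/36 = 1.46346 m⁴.
Centre of pressure: y_p = y_c + I_c/(y_c·A) = 6.49333 + 1.46346/(6.49333 × 3.266) = 6.49333 + 0.0690076 = 6.56234 m along the plane.

y_p = 6.56 m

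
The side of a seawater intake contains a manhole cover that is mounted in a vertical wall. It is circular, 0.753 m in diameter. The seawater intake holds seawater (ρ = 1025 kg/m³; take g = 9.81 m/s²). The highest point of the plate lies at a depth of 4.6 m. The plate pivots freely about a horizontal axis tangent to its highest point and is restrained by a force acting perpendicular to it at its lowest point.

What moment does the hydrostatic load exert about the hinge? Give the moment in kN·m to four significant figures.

M ≈ 8.549 kN·m

γ = ρg = 1025 × 9.81 / 1000 = 10.05525 kN/m³.
The centroid is at the centre, 0.3765 m below the top of the plate, so the centroid depth is h_c = 4.6 + 0.3765 = 4.9765 m.
A = π(0.3765)² = 0.445328 m².
Resultant F = γ·h_c·A = 10.05525 × 4.9765 × 0.445328 = 22.2842 kN.
I_c = πr⁴/4 = π × 0.3765⁴/4 = 0.0157816 m⁴.
Centre of pressure: y_p = y_c + I_c/(y_c·A) = 4.9765 + 0.0157816/(4.9765 × 0.445328) = 4.9765 + 0.0071211 = 4.98362 m along the plane.
The resultant acts 0.3765 + 0.0071211 = 0.383621 m (along the plate) below the hinge at the top edge, so the moment about the hinge is M = F × 0.383621 = 22.2842 × 0.383621 = 8.54869 kN·m.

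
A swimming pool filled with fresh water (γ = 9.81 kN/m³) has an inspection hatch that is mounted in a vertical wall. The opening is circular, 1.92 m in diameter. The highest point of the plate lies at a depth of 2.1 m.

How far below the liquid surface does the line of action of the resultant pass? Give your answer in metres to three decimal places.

h_p = 3.135 m

γ = 9.81 kN/m³.
The centroid is at the centre, 0.96 m below the top of the plate, so the centroid depth is h_c = 2.1 + 0.96 = 3.06 m.
A = π(0.96)² = 2.89529 m².
Resultant F = γ·h_c·A = 9.81 × 3.06 × 2.89529 = 86.9126 kN.
I_c = πr⁴/4 = π × 0.96⁴/4 = 0.667075 m⁴.
Centre of pressure: y_p = y_c + I_c/(y_c·A) = 3.06 + 0.667075/(3.06 × 2.89529) = 3.06 + 0.0752941 = 3.13529 m along the plane.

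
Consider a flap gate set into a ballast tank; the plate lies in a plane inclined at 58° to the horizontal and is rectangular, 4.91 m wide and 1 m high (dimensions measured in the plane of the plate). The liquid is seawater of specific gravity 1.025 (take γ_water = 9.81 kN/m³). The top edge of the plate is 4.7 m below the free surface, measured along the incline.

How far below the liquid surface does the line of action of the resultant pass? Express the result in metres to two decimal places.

h_p = 4.42 m

γ = 1.025 × 9.81 = 10.05525 kN/m³.
Let θ = 58° be the plate's angle to the horizontal; measure y along the incline from where the plane meets the free surface. Vertical depth h = y·sinθ with sinθ = 0.848048.
The centroid lies 1/2 = 0.5 m below the top edge, so y_c = 4.7 + 0.5 = 5.2 m and h_c = 5.2 × 0.848048 = 4.40985 m.
A = 4.91 × 1 = 4.91 m².
Resultant F = γ·h_c·A = 10.05525 × 4.40985 × 4.91 = 217.72 kN.
I_c = b·h³/12 = 4.91 × 1³/12 = 0.409167 m⁴.
Centre of pressure: y_p = y_c + I_c/(y_c·A) = 5.2 + 0.409167/(5.2 × 4.91) = 5.2 + 0.0160257 = 5.21603 m along the plane.
Vertically, h_p = y_p·sinθ = 5.21603 × 0.848048 = 4.42344 m.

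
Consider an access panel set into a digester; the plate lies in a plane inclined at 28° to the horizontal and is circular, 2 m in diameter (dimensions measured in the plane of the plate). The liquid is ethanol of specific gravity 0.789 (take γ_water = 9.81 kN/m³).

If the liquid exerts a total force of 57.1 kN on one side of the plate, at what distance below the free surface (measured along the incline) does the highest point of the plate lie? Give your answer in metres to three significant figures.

y_top ≈ 4.00 m

γ = 0.789 × 9.81 = 7.74009 kN/m³.
A = π(1)² = 3.14159 m².
From F = γ·h_c·A, the centroid depth is h_c = 57.1/(7.74009 × 3.14159) = 2.34823 m.
Let θ = 28° be the plate's angle to the horizontal; measure y along the incline from where the plane meets the free surface. Vertical depth h = y·sinθ with sinθ = 0.469472.
Along the incline, y_c = h_c/sinθ = 2.34823/0.469472 = 5.00185 m.
The centroid is at the centre, 1 m below the top of the plate, so the highest point sits at y_top = 5.00185 − 1 = 4.00185 m along the incline.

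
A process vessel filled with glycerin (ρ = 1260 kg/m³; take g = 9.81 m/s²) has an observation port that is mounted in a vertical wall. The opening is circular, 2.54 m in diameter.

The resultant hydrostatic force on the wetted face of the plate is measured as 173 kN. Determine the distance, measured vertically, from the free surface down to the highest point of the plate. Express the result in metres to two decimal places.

γ = ρg = 1260 × 9.81 / 1000 = 12.3606 kN/m³.
A = π(1.27)² = 5.06707 m².
From F = γ·h_c·A, the centroid depth is h_c = 173/(12.3606 × 5.06707) = 2.76217 m.
The centroid is at the centre, 1.27 m below the top of the plate, so the highest point sits at h_top = 2.76217 − 1.27 = 1.49217 m below the surface.

d_top ≈ 1.49 m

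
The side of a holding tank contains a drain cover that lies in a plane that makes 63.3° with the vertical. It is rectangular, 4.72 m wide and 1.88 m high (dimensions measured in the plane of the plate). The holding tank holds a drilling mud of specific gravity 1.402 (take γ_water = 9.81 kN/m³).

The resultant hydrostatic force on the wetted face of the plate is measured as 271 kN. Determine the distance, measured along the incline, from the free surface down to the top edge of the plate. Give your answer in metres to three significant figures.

y_top ≈ 4.00 m

γ = 1.402 × 9.81 = 13.75362 kN/m³.
A = 4.72 × 1.88 = 8.8736 m².
From F = γ·h_c·A, the centroid depth is h_c = 271/(13.75362 × 8.8736) = 2.22051 m.
The plate makes 63.3° with the vertical, i.e. θ = 90° − 63.3° = 26.7° to the horizontal. Measuring y along the incline from the free-surface line, vertical depth h = y·sinθ with sinθ = 0.449319.
Along the incline, y_c = h_c/sinθ = 2.22051/0.449319 = 4.94195 m.
The centroid lies 1.88/2 = 0.94 m below the top edge, so the top edge sits at y_top = 4.94195 − 0.94 = 4.00195 m along the incline.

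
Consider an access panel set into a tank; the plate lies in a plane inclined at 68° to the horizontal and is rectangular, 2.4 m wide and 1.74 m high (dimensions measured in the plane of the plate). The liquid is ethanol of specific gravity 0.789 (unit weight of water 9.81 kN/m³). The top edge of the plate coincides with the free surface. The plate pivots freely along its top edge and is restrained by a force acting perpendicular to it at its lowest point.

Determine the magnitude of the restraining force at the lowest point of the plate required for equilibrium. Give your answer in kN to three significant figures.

γ = 0.789 × 9.81 = 7.74009 kN/m³.
Let θ = 68° be the plate's angle to the horizontal; measure y along the incline from where the plane meets the free surface. Vertical depth h = y·sinθ with sinθ = 0.927184.
The centroid lies 1.74/2 = 0.87 m below the top edge, so y_c = 0.87 m and h_c = 0.87 × 0.927184 = 0.80665 m.
A = 2.4 × 1.74 = 4.176 m².
Resultant F = γ·h_c·A = 7.74009 × 0.80665 × 4.176 = 26.073 kN.
I_c = b·h³/12 = 2.4 × 1.74³/12 = 1.0536 m⁴.
Centre of pressure: y_p = y_c + I_c/(y_c·A) = 0.87 + 1.0536/(0.87 × 4.176) = 0.87 + 0.289999 = 1.16 m along the plane.
The resultant acts 0.87 + 0.289999 = 1.16 m (along the plate) below the hinge at the top edge, so the moment about the hinge is M = F × 1.16 = 26.073 × 1.16 = 30.2447 kN·m.
A normal force at the bottom, 1.74 m from the hinge, must supply this moment: P = 30.2447/1.74 = 17.382 kN.

P ≈ 17.4 kN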